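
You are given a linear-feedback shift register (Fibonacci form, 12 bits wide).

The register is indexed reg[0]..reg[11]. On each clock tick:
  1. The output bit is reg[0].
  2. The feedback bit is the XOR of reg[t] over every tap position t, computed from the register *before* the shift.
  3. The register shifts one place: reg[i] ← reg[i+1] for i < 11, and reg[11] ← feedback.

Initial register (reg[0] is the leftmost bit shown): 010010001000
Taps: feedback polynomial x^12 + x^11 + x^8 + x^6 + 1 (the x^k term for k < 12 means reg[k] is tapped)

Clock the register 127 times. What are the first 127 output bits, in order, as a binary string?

tick  register→output (feedback)
  0  010010001000→0 (1)
  1  100100010001→1 (0)
  2  001000100010→0 (1)
  3  010001000101→0 (1)
  4  100010001011→1 (1)
  5  000100010111→0 (1)
  6  001000101111→0 (1)
  7  010001011111→0 (0)
  8  100010111110→1 (1)
  9  000101111101→0 (1)
 10  001011111011→0 (1)
 11  010111110111→0 (0)
 12  101111101110→1 (1)
 13  011111011101→0 (0)
 14  111110111010→1 (1)
 15  111101110101→1 (1)
 16  111011101011→1 (0)
 17  110111010110→1 (1)
 18  101110101101→1 (0)
 19  011101011010→0 (1)
 20  111010110101→1 (1)
 21  110101101011→1 (0)
 22  101011010110→1 (1)
 23  010110101101→0 (1)
 24  101101011011→1 (1)
 25  011010110111→0 (0)
 26  110101101110→1 (1)
 27  101011011101→1 (1)
 28  010110111011→0 (1)
 29  101101110111→1 (1)
 30  011011101111→0 (1)
 31  110111011111→1 (1)
 32  101110111111→1 (0)
 33  011101111110→0 (0)
 34  111011111100→1 (1)
 35  110111111001→1 (0)
 36  101111110010→1 (0)
 37  011111100100→0 (1)
 38  111111001001→1 (1)
 39  111110010011→1 (0)
 40  111100100110→1 (0)
 41  111001001100→1 (0)
 42  110010011000→1 (0)
 43  100100110000→1 (0)
 44  001001100000→0 (1)
 45  010011000001→0 (1)
 46  100110000011→1 (0)
 47  001100000110→0 (0)
 48  011000001100→0 (1)
 49  110000011001→1 (1)
 50  100000110011→1 (1)
 51  000001100111→0 (0)
 52  000011001110→0 (1)
 53  000110011101→0 (0)
 54  001100111010→0 (0)
 55  011001110100→0 (1)
 56  110011101001→1 (0)
 57  100111010010→1 (1)
 58  001110100101→0 (0)
 59  011101001010→0 (1)
 60  111010010101→1 (0)
 61  110100101010→1 (1)
 62  101001010101→1 (0)
 63  010010101010→0 (0)
 64  100101010100→1 (1)
 65  001010101001→0 (1)
 66  010101010011→0 (1)
 67  101010100111→1 (1)
 68  010101001111→0 (0)
 69  101010011110→1 (0)
 70  010100111100→0 (0)
 71  101001111000→1 (1)
 72  010011110001→0 (0)
 73  100111100010→1 (0)
 74  001111000100→0 (0)
 75  011110001000→0 (1)
 76  111100010001→1 (0)
 77  111000100010→1 (0)
 78  110001000100→1 (1)
 79  100010001001→1 (1)
 80  000100010011→0 (1)
 81  001000100111→0 (0)
 82  010001001110→0 (1)
 83  100010011101→1 (1)
 84  000100111011→0 (1)
 85  001001110111→0 (0)
 86  010011101110→0 (0)
 87  100111011100→1 (0)
 88  001110111000→0 (0)
 89  011101110000→0 (1)
 90  111011100001→1 (1)
 91  110111000011→1 (0)
 92  101110000110→1 (1)
 93  011100001101→0 (0)
 94  111000011010→1 (0)
 95  110000110100→1 (0)
 96  100001101000→1 (1)
 97  000011010001→0 (1)
 98  000110100011→0 (0)
 99  001101000110→0 (0)
100  011010001100→0 (1)
101  110100011001→1 (1)
102  101000110011→1 (1)
103  010001100111→0 (0)
104  100011001110→1 (0)
105  000110011100→0 (1)
106  001100111001→0 (1)
107  011001110011→0 (0)
108  110011100110→1 (0)
109  100111001100→1 (0)
110  001110011000→0 (1)
111  011100110001→0 (0)
112  111001100010→1 (0)
113  110011000100→1 (1)
114  100110001001→1 (1)
115  001100010011→0 (1)
116  011000100111→0 (0)
117  110001001110→1 (0)
118  100010011100→1 (0)
119  000100111000→0 (0)
120  001001110000→0 (1)
121  010011100001→0 (0)
122  100111000010→1 (1)
123  001110000101→0 (1)
124  011100001011→0 (0)
125  111000010110→1 (1)
126  110000101101→1 (0)

0100100010001011111011101011010110111011111100100110000011001110100101010100111100010001001110111000011010001100111001100010011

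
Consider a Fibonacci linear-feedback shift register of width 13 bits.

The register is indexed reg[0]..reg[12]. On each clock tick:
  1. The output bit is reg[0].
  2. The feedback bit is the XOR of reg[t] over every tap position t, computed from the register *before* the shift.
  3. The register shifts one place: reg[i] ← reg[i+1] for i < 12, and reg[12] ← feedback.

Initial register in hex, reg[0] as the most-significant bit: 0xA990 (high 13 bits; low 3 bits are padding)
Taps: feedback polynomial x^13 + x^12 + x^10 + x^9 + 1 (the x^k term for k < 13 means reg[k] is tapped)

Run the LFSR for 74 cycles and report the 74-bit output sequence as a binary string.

10101001100101001110101001110100111111010110100001000101001001110010101101

step | reg (before) | out | fb
   0 | 1010100110010 | 1 | 1
   1 | 0101001100101 | 0 | 0
   2 | 1010011001010 | 1 | 0
   3 | 0100110010100 | 0 | 1
   4 | 1001100101001 | 1 | 1
   5 | 0011001010011 | 0 | 1
   6 | 0110010100111 | 0 | 0
   7 | 1100101001110 | 1 | 1
   8 | 1001010011101 | 1 | 0
   9 | 0010100111010 | 0 | 1
  10 | 0101001110101 | 0 | 0
  11 | 1010011101010 | 1 | 0
  12 | 0100111010100 | 0 | 1
  13 | 1001110101001 | 1 | 1
  14 | 0011101010011 | 0 | 1
  15 | 0111010100111 | 0 | 0
  16 | 1110101001110 | 1 | 1
  17 | 1101010011101 | 1 | 0
  18 | 1010100111010 | 1 | 0
  19 | 0101001110100 | 0 | 1
  20 | 1010011101001 | 1 | 1
  21 | 0100111010011 | 0 | 1
  22 | 1001110100111 | 1 | 1
  23 | 0011101001111 | 0 | 1
  24 | 0111010011111 | 0 | 1
  25 | 1110100111111 | 1 | 0
  26 | 1101001111110 | 1 | 1
  27 | 1010011111101 | 1 | 0
  28 | 0100111111010 | 0 | 1
  29 | 1001111110101 | 1 | 1
  30 | 0011111101011 | 0 | 0
  31 | 0111111010110 | 0 | 1
  32 | 1111110101101 | 1 | 0
  33 | 1111101011010 | 1 | 0
  34 | 1111010110100 | 1 | 0
  35 | 1110101101000 | 1 | 0
  36 | 1101011010000 | 1 | 1
  37 | 1010110100001 | 1 | 0
  38 | 0101101000010 | 0 | 0
  39 | 1011010000100 | 1 | 0
  40 | 0110100001000 | 0 | 1
  41 | 1101000010001 | 1 | 0
  42 | 1010000100010 | 1 | 1
  43 | 0100001000101 | 0 | 0
  44 | 1000010001010 | 1 | 0
  45 | 0000100010100 | 0 | 1
  46 | 0001000101001 | 0 | 0
  47 | 0010001010010 | 0 | 0
  48 | 0100010100100 | 0 | 1
  49 | 1000101001001 | 1 | 1
  50 | 0001010010011 | 0 | 1
  51 | 0010100100111 | 0 | 0
  52 | 0101001001110 | 0 | 0
  53 | 1010010011100 | 1 | 1
  54 | 0100100111001 | 0 | 0
  55 | 1001001110010 | 1 | 1
  56 | 0010011100101 | 0 | 0
  57 | 0100111001010 | 0 | 1
  58 | 1001110010101 | 1 | 1
  59 | 0011100101011 | 0 | 0
  60 | 0111001010110 | 0 | 1
  61 | 1110010101101 | 1 | 0
  62 | 1100101011010 | 1 | 0
  63 | 1001010110100 | 1 | 0
  64 | 0010101101000 | 0 | 1
  65 | 0101011010001 | 0 | 1
  66 | 1010110100011 | 1 | 0
  67 | 0101101000110 | 0 | 1
  68 | 1011010001101 | 1 | 0
  69 | 0110100011010 | 0 | 1
  70 | 1101000110101 | 1 | 1
  71 | 1010001101011 | 1 | 1
  72 | 0100011010111 | 0 | 0
  73 | 1000110101110 | 1 | 1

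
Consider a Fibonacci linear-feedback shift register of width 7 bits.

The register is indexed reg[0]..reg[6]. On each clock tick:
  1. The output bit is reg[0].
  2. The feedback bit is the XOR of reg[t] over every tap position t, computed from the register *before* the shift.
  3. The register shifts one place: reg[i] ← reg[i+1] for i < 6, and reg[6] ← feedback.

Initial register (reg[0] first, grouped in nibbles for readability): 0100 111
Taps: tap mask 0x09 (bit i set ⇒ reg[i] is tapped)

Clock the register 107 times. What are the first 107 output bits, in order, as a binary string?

01001110011110110100001010101111101001010001101110001111111000011101111001011001001000000100010011000101110

step | reg (before) | out | fb
   0 | 0100111 | 0 | 0
   1 | 1001110 | 1 | 0
   2 | 0011100 | 0 | 1
   3 | 0111001 | 0 | 1
   4 | 1110011 | 1 | 1
   5 | 1100111 | 1 | 1
   6 | 1001111 | 1 | 0
   7 | 0011110 | 0 | 1
   8 | 0111101 | 0 | 1
   9 | 1111011 | 1 | 0
  10 | 1110110 | 1 | 1
  11 | 1101101 | 1 | 0
  12 | 1011010 | 1 | 0
  13 | 0110100 | 0 | 0
  14 | 1101000 | 1 | 0
  15 | 1010000 | 1 | 1
  16 | 0100001 | 0 | 0
  17 | 1000010 | 1 | 1
  18 | 0000101 | 0 | 0
  19 | 0001010 | 0 | 1
  20 | 0010101 | 0 | 0
  21 | 0101010 | 0 | 1
  22 | 1010101 | 1 | 1
  23 | 0101011 | 0 | 1
  24 | 1010111 | 1 | 1
  25 | 0101111 | 0 | 1
  26 | 1011111 | 1 | 0
  27 | 0111110 | 0 | 1
  28 | 1111101 | 1 | 0
  29 | 1111010 | 1 | 0
  30 | 1110100 | 1 | 1
  31 | 1101001 | 1 | 0
  32 | 1010010 | 1 | 1
  33 | 0100101 | 0 | 0
  34 | 1001010 | 1 | 0
  35 | 0010100 | 0 | 0
  36 | 0101000 | 0 | 1
  37 | 1010001 | 1 | 1
  38 | 0100011 | 0 | 0
  39 | 1000110 | 1 | 1
  40 | 0001101 | 0 | 1
  41 | 0011011 | 0 | 1
  42 | 0110111 | 0 | 0
  43 | 1101110 | 1 | 0
  44 | 1011100 | 1 | 0
  45 | 0111000 | 0 | 1
  46 | 1110001 | 1 | 1
  47 | 1100011 | 1 | 1
  48 | 1000111 | 1 | 1
  49 | 0001111 | 0 | 1
  50 | 0011111 | 0 | 1
  51 | 0111111 | 0 | 1
  52 | 1111111 | 1 | 0
  53 | 1111110 | 1 | 0
  54 | 1111100 | 1 | 0
  55 | 1111000 | 1 | 0
  56 | 1110000 | 1 | 1
  57 | 1100001 | 1 | 1
  58 | 1000011 | 1 | 1
  59 | 0000111 | 0 | 0
  60 | 0001110 | 0 | 1
  61 | 0011101 | 0 | 1
  62 | 0111011 | 0 | 1
  63 | 1110111 | 1 | 1
  64 | 1101111 | 1 | 0
  65 | 1011110 | 1 | 0
  66 | 0111100 | 0 | 1
  67 | 1111001 | 1 | 0
  68 | 1110010 | 1 | 1
  69 | 1100101 | 1 | 1
  70 | 1001011 | 1 | 0
  71 | 0010110 | 0 | 0
  72 | 0101100 | 0 | 1
  73 | 1011001 | 1 | 0
  74 | 0110010 | 0 | 0
  75 | 1100100 | 1 | 1
  76 | 1001001 | 1 | 0
  77 | 0010010 | 0 | 0
  78 | 0100100 | 0 | 0
  79 | 1001000 | 1 | 0
  80 | 0010000 | 0 | 0
  81 | 0100000 | 0 | 0
  82 | 1000000 | 1 | 1
  83 | 0000001 | 0 | 0
  84 | 0000010 | 0 | 0
  85 | 0000100 | 0 | 0
  86 | 0001000 | 0 | 1
  87 | 0010001 | 0 | 0
  88 | 0100010 | 0 | 0
  89 | 1000100 | 1 | 1
  90 | 0001001 | 0 | 1
  91 | 0010011 | 0 | 0
  92 | 0100110 | 0 | 0
  93 | 1001100 | 1 | 0
  94 | 0011000 | 0 | 1
  95 | 0110001 | 0 | 0
  96 | 1100010 | 1 | 1
  97 | 1000101 | 1 | 1
  98 | 0001011 | 0 | 1
  99 | 0010111 | 0 | 0
 100 | 0101110 | 0 | 1
 101 | 1011101 | 1 | 0
 102 | 0111010 | 0 | 1
 103 | 1110101 | 1 | 1
 104 | 1101011 | 1 | 0
 105 | 1010110 | 1 | 1
 106 | 0101101 | 0 | 1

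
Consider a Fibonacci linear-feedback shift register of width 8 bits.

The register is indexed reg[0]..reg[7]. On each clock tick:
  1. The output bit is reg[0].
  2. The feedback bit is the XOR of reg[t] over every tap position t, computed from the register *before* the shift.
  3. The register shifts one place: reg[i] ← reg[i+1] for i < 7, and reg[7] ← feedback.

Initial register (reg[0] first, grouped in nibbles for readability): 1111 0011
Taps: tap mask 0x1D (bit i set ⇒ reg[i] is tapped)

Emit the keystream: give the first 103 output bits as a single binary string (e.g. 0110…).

1111001110011000101101001000101001010100111011101100111101111110100110011010100011000001110101010111110

step | reg (before) | out | fb
   0 | 11110011 | 1 | 1
   1 | 11100111 | 1 | 0
   2 | 11001110 | 1 | 0
   3 | 10011100 | 1 | 1
   4 | 00111001 | 0 | 1
   5 | 01110011 | 0 | 0
   6 | 11100110 | 1 | 0
   7 | 11001100 | 1 | 0
   8 | 10011000 | 1 | 1
   9 | 00110001 | 0 | 0
  10 | 01100010 | 0 | 1
  11 | 11000101 | 1 | 1
  12 | 10001011 | 1 | 0
  13 | 00010110 | 0 | 1
  14 | 00101101 | 0 | 0
  15 | 01011010 | 0 | 0
  16 | 10110100 | 1 | 1
  17 | 01101001 | 0 | 0
  18 | 11010010 | 1 | 0
  19 | 10100100 | 1 | 0
  20 | 01001000 | 0 | 1
  21 | 10010001 | 1 | 0
  22 | 00100010 | 0 | 1
  23 | 01000101 | 0 | 0
  24 | 10001010 | 1 | 0
  25 | 00010100 | 0 | 1
  26 | 00101001 | 0 | 0
  27 | 01010010 | 0 | 1
  28 | 10100101 | 1 | 0
  29 | 01001010 | 0 | 1
  30 | 10010101 | 1 | 0
  31 | 00101010 | 0 | 0
  32 | 01010100 | 0 | 1
  33 | 10101001 | 1 | 1
  34 | 01010011 | 0 | 1
  35 | 10100111 | 1 | 0
  36 | 01001110 | 0 | 1
  37 | 10011101 | 1 | 1
  38 | 00111011 | 0 | 1
  39 | 01110111 | 0 | 0
  40 | 11101110 | 1 | 1
  41 | 11011101 | 1 | 1
  42 | 10111011 | 1 | 0
  43 | 01110110 | 0 | 0
  44 | 11101100 | 1 | 1
  45 | 11011001 | 1 | 1
  46 | 10110011 | 1 | 1
  47 | 01100111 | 0 | 1
  48 | 11001111 | 1 | 0
  49 | 10011110 | 1 | 1
  50 | 00111101 | 0 | 1
  51 | 01111011 | 0 | 1
  52 | 11110111 | 1 | 1
  53 | 11101111 | 1 | 1
  54 | 11011111 | 1 | 1
  55 | 10111111 | 1 | 0
  56 | 01111110 | 0 | 1
  57 | 11111101 | 1 | 0
  58 | 11111010 | 1 | 0
  59 | 11110100 | 1 | 1
  60 | 11101001 | 1 | 1
  61 | 11010011 | 1 | 0
  62 | 10100110 | 1 | 0
  63 | 01001100 | 0 | 1
  64 | 10011001 | 1 | 1
  65 | 00110011 | 0 | 0
  66 | 01100110 | 0 | 1
  67 | 11001101 | 1 | 0
  68 | 10011010 | 1 | 1
  69 | 00110101 | 0 | 0
  70 | 01101010 | 0 | 0
  71 | 11010100 | 1 | 0
  72 | 10101000 | 1 | 1
  73 | 01010001 | 0 | 1
  74 | 10100011 | 1 | 0
  75 | 01000110 | 0 | 0
  76 | 10001100 | 1 | 0
  77 | 00011000 | 0 | 0
  78 | 00110000 | 0 | 0
  79 | 01100000 | 0 | 1
  80 | 11000001 | 1 | 1
  81 | 10000011 | 1 | 1
  82 | 00000111 | 0 | 0
  83 | 00001110 | 0 | 1
  84 | 00011101 | 0 | 0
  85 | 00111010 | 0 | 1
  86 | 01110101 | 0 | 0
  87 | 11101010 | 1 | 1
  88 | 11010101 | 1 | 0
  89 | 10101010 | 1 | 1
  90 | 01010101 | 0 | 1
  91 | 10101011 | 1 | 1
  92 | 01010111 | 0 | 1
  93 | 10101111 | 1 | 1
  94 | 01011111 | 0 | 0
  95 | 10111110 | 1 | 0
  96 | 01111100 | 0 | 1
  97 | 11111001 | 1 | 0
  98 | 11110010 | 1 | 1
  99 | 11100101 | 1 | 0
 100 | 11001010 | 1 | 0
 101 | 10010100 | 1 | 0
 102 | 00101000 | 0 | 0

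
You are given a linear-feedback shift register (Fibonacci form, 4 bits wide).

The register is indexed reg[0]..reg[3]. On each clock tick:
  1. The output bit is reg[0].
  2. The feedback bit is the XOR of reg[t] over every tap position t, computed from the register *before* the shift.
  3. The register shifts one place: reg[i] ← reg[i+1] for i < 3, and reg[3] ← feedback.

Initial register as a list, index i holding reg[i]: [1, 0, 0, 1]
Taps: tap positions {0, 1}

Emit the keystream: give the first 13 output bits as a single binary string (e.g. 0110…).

1001101011110

tick  register→output (feedback)
  0  1001→1 (1)
  1  0011→0 (0)
  2  0110→0 (1)
  3  1101→1 (0)
  4  1010→1 (1)
  5  0101→0 (1)
  6  1011→1 (1)
  7  0111→0 (1)
  8  1111→1 (0)
  9  1110→1 (0)
 10  1100→1 (0)
 11  1000→1 (1)
 12  0001→0 (0)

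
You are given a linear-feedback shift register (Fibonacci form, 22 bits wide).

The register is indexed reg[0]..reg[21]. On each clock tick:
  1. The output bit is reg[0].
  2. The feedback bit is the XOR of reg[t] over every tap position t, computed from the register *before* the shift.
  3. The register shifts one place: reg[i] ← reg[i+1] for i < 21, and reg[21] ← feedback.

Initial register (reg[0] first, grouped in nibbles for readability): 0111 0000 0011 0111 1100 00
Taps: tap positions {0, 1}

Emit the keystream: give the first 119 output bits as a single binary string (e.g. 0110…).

tick  register→output (feedback)
  0  0111000000110111110000→0 (1)
  1  1110000001101111100001→1 (0)
  2  1100000011011111000010→1 (0)
  3  1000000110111110000100→1 (1)
  4  0000001101111100001001→0 (0)
  5  0000011011111000010010→0 (0)
  6  0000110111110000100100→0 (0)
  7  0001101111100001001000→0 (0)
  8  0011011111000010010000→0 (0)
  9  0110111110000100100000→0 (1)
 10  1101111100001001000001→1 (0)
 11  1011111000010010000010→1 (1)
 12  0111110000100100000101→0 (1)
 13  1111100001001000001011→1 (0)
 14  1111000010010000010110→1 (0)
 15  1110000100100000101100→1 (0)
 16  1100001001000001011000→1 (0)
 17  1000010010000010110000→1 (1)
 18  0000100100000101100001→0 (0)
 19  0001001000001011000010→0 (0)
 20  0010010000010110000100→0 (0)
 21  0100100000101100001000→0 (1)
 22  1001000001011000010001→1 (1)
 23  0010000010110000100011→0 (0)
 24  0100000101100001000110→0 (1)
 25  1000001011000010001101→1 (1)
 26  0000010110000100011011→0 (0)
 27  0000101100001000110110→0 (0)
 28  0001011000010001101100→0 (0)
 29  0010110000100011011000→0 (0)
 30  0101100001000110110000→0 (1)
 31  1011000010001101100001→1 (1)
 32  0110000100011011000011→0 (1)
 33  1100001000110110000111→1 (0)
 34  1000010001101100001110→1 (1)
 35  0000100011011000011101→0 (0)
 36  0001000110110000111010→0 (0)
 37  0010001101100001110100→0 (0)
 38  0100011011000011101000→0 (1)
 39  1000110110000111010001→1 (1)
 40  0001101100001110100011→0 (0)
 41  0011011000011101000110→0 (0)
 42  0110110000111010001100→0 (1)
 43  1101100001110100011001→1 (0)
 44  1011000011101000110010→1 (1)
 45  0110000111010001100101→0 (1)
 46  1100001110100011001011→1 (0)
 47  1000011101000110010110→1 (1)
 48  0000111010001100101101→0 (0)
 49  0001110100011001011010→0 (0)
 50  0011101000110010110100→0 (0)
 51  0111010001100101101000→0 (1)
 52  1110100011001011010001→1 (0)
 53  1101000110010110100010→1 (0)
 54  1010001100101101000100→1 (1)
 55  0100011001011010001001→0 (1)
 56  1000110010110100010011→1 (1)
 57  0001100101101000100111→0 (0)
 58  0011001011010001001110→0 (0)
 59  0110010110100010011100→0 (1)
 60  1100101101000100111001→1 (0)
 61  1001011010001001110010→1 (1)
 62  0010110100010011100101→0 (0)
 63  0101101000100111001010→0 (1)
 64  1011010001001110010101→1 (1)
 65  0110100010011100101011→0 (1)
 66  1101000100111001010111→1 (0)
 67  1010001001110010101110→1 (1)
 68  0100010011100101011101→0 (1)
 69  1000100111001010111011→1 (1)
 70  0001001110010101110111→0 (0)
 71  0010011100101011101110→0 (0)
 72  0100111001010111011100→0 (1)
 73  1001110010101110111001→1 (1)
 74  0011100101011101110011→0 (0)
 75  0111001010111011100110→0 (1)
 76  1110010101110111001101→1 (0)
 77  1100101011101110011010→1 (0)
 78  1001010111011100110100→1 (1)
 79  0010101110111001101001→0 (0)
 80  0101011101110011010010→0 (1)
 81  1010111011100110100101→1 (1)
 82  0101110111001101001011→0 (1)
 83  1011101110011010010111→1 (1)
 84  0111011100110100101111→0 (1)
 85  1110111001101001011111→1 (0)
 86  1101110011010010111110→1 (0)
 87  1011100110100101111100→1 (1)
 88  0111001101001011111001→0 (1)
 89  1110011010010111110011→1 (0)
 90  1100110100101111100110→1 (0)
 91  1001101001011111001100→1 (1)
 92  0011010010111110011001→0 (0)
 93  0110100101111100110010→0 (1)
 94  1101001011111001100101→1 (0)
 95  1010010111110011001010→1 (1)
 96  0100101111100110010101→0 (1)
 97  1001011111001100101011→1 (1)
 98  0010111110011001010111→0 (0)
 99  0101111100110010101110→0 (1)
100  1011111001100101011101→1 (1)
101  0111110011001010111011→0 (1)
102  1111100110010101110111→1 (0)
103  1111001100101011101110→1 (0)
104  1110011001010111011100→1 (0)
105  1100110010101110111000→1 (0)
106  1001100101011101110000→1 (1)
107  0011001010111011100001→0 (0)
108  0110010101110111000010→0 (1)
109  1100101011101110000101→1 (0)
110  1001010111011100001010→1 (1)
111  0010101110111000010101→0 (0)
112  0101011101110000101010→0 (1)
113  1010111011100001010101→1 (1)
114  0101110111000010101011→0 (1)
115  1011101110000101010111→1 (1)
116  0111011100001010101111→0 (1)
117  1110111000010101011111→1 (0)
118  1101110000101010111110→1 (0)

01110000001101111100001001000001011000010001101100001110100011001011010001001110010101110111001101001011111001100101011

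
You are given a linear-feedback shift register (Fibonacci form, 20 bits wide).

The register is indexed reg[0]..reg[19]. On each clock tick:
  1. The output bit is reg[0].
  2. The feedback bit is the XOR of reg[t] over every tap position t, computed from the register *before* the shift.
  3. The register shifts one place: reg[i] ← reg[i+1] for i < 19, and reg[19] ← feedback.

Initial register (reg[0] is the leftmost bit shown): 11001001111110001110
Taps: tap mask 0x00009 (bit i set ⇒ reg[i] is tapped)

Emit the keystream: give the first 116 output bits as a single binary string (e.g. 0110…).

11001001111110001110100001100011111110101011011111000010111100001001110101010111010001110111111011010111110010001000

step | reg (before) | out | fb
   0 | 11001001111110001110 | 1 | 1
   1 | 10010011111100011101 | 1 | 0
   2 | 00100111111000111010 | 0 | 0
   3 | 01001111110001110100 | 0 | 0
   4 | 10011111100011101000 | 1 | 0
   5 | 00111111000111010000 | 0 | 1
   6 | 01111110001110100001 | 0 | 1
   7 | 11111100011101000011 | 1 | 0
   8 | 11111000111010000110 | 1 | 0
   9 | 11110001110100001100 | 1 | 0
  10 | 11100011101000011000 | 1 | 1
  11 | 11000111010000110001 | 1 | 1
  12 | 10001110100001100011 | 1 | 1
  13 | 00011101000011000111 | 0 | 1
  14 | 00111010000110001111 | 0 | 1
  15 | 01110100001100011111 | 0 | 1
  16 | 11101000011000111111 | 1 | 1
  17 | 11010000110001111111 | 1 | 0
  18 | 10100001100011111110 | 1 | 1
  19 | 01000011000111111101 | 0 | 0
  20 | 10000110001111111010 | 1 | 1
  21 | 00001100011111110101 | 0 | 0
  22 | 00011000111111101010 | 0 | 1
  23 | 00110001111111010101 | 0 | 1
  24 | 01100011111110101011 | 0 | 0
  25 | 11000111111101010110 | 1 | 1
  26 | 10001111111010101101 | 1 | 1
  27 | 00011111110101011011 | 0 | 1
  28 | 00111111101010110111 | 0 | 1
  29 | 01111111010101101111 | 0 | 1
  30 | 11111110101011011111 | 1 | 0
  31 | 11111101010110111110 | 1 | 0
  32 | 11111010101101111100 | 1 | 0
  33 | 11110101011011111000 | 1 | 0
  34 | 11101010110111110000 | 1 | 1
  35 | 11010101101111100001 | 1 | 0
  36 | 10101011011111000010 | 1 | 1
  37 | 01010110111110000101 | 0 | 1
  38 | 10101101111100001011 | 1 | 1
  39 | 01011011111000010111 | 0 | 1
  40 | 10110111110000101111 | 1 | 0
  41 | 01101111100001011110 | 0 | 0
  42 | 11011111000010111100 | 1 | 0
  43 | 10111110000101111000 | 1 | 0
  44 | 01111100001011110000 | 0 | 1
  45 | 11111000010111100001 | 1 | 0
  46 | 11110000101111000010 | 1 | 0
  47 | 11100001011110000100 | 1 | 1
  48 | 11000010111100001001 | 1 | 1
  49 | 10000101111000010011 | 1 | 1
  50 | 00001011110000100111 | 0 | 0
  51 | 00010111100001001110 | 0 | 1
  52 | 00101111000010011101 | 0 | 0
  53 | 01011110000100111010 | 0 | 1
  54 | 10111100001001110101 | 1 | 0
  55 | 01111000010011101010 | 0 | 1
  56 | 11110000100111010101 | 1 | 0
  57 | 11100001001110101010 | 1 | 1
  58 | 11000010011101010101 | 1 | 1
  59 | 10000100111010101011 | 1 | 1
  60 | 00001001110101010111 | 0 | 0
  61 | 00010011101010101110 | 0 | 1
  62 | 00100111010101011101 | 0 | 0
  63 | 01001110101010111010 | 0 | 0
  64 | 10011101010101110100 | 1 | 0
  65 | 00111010101011101000 | 0 | 1
  66 | 01110101010111010001 | 0 | 1
  67 | 11101010101110100011 | 1 | 1
  68 | 11010101011101000111 | 1 | 0
  69 | 10101010111010001110 | 1 | 1
  70 | 01010101110100011101 | 0 | 1
  71 | 10101011101000111011 | 1 | 1
  72 | 01010111010001110111 | 0 | 1
  73 | 10101110100011101111 | 1 | 1
  74 | 01011101000111011111 | 0 | 1
  75 | 10111010001110111111 | 1 | 0
  76 | 01110100011101111110 | 0 | 1
  77 | 11101000111011111101 | 1 | 1
  78 | 11010001110111111011 | 1 | 0
  79 | 10100011101111110110 | 1 | 1
  80 | 01000111011111101101 | 0 | 0
  81 | 10001110111111011010 | 1 | 1
  82 | 00011101111110110101 | 0 | 1
  83 | 00111011111101101011 | 0 | 1
  84 | 01110111111011010111 | 0 | 1
  85 | 11101111110110101111 | 1 | 1
  86 | 11011111101101011111 | 1 | 0
  87 | 10111111011010111110 | 1 | 0
  88 | 01111110110101111100 | 0 | 1
  89 | 11111101101011111001 | 1 | 0
  90 | 11111011010111110010 | 1 | 0
  91 | 11110110101111100100 | 1 | 0
  92 | 11101101011111001000 | 1 | 1
  93 | 11011010111110010001 | 1 | 0
  94 | 10110101111100100010 | 1 | 0
  95 | 01101011111001000100 | 0 | 0
  96 | 11010111110010001000 | 1 | 0
  97 | 10101111100100010000 | 1 | 1
  98 | 01011111001000100001 | 0 | 1
  99 | 10111110010001000011 | 1 | 0
 100 | 01111100100010000110 | 0 | 1
 101 | 11111001000100001101 | 1 | 0
 102 | 11110010001000011010 | 1 | 0
 103 | 11100100010000110100 | 1 | 1
 104 | 11001000100001101001 | 1 | 1
 105 | 10010001000011010011 | 1 | 0
 106 | 00100010000110100110 | 0 | 0
 107 | 01000100001101001100 | 0 | 0
 108 | 10001000011010011000 | 1 | 1
 109 | 00010000110100110001 | 0 | 1
 110 | 00100001101001100011 | 0 | 0
 111 | 01000011010011000110 | 0 | 0
 112 | 10000110100110001100 | 1 | 1
 113 | 00001101001100011001 | 0 | 0
 114 | 00011010011000110010 | 0 | 1
 115 | 00110100110001100101 | 0 | 1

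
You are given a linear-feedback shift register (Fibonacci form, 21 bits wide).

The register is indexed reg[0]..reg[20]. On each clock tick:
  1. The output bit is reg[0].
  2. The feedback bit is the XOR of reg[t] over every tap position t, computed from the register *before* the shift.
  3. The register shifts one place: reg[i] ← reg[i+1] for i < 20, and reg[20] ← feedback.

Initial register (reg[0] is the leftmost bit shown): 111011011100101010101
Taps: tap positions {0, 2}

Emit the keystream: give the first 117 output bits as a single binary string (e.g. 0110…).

tick  register→output (feedback)
  0  111011011100101010101→1 (0)
  1  110110111001010101010→1 (1)
  2  101101110010101010101→1 (0)
  3  011011100101010101010→0 (1)
  4  110111001010101010101→1 (1)
  5  101110010101010101011→1 (0)
  6  011100101010101010110→0 (1)
  7  111001010101010101101→1 (0)
  8  110010101010101011010→1 (1)
  9  100101010101010110101→1 (1)
 10  001010101010101101011→0 (1)
 11  010101010101011010111→0 (0)
 12  101010101010110101110→1 (0)
 13  010101010101101011100→0 (0)
 14  101010101011010111000→1 (0)
 15  010101010110101110000→0 (0)
 16  101010101101011100000→1 (0)
 17  010101011010111000000→0 (0)
 18  101010110101110000000→1 (0)
 19  010101101011100000000→0 (0)
 20  101011010111000000000→1 (0)
 21  010110101110000000000→0 (0)
 22  101101011100000000000→1 (0)
 23  011010111000000000000→0 (1)
 24  110101110000000000001→1 (1)
 25  101011100000000000011→1 (0)
 26  010111000000000000110→0 (0)
 27  101110000000000001100→1 (0)
 28  011100000000000011000→0 (1)
 29  111000000000000110001→1 (0)
 30  110000000000001100010→1 (1)
 31  100000000000011000101→1 (1)
 32  000000000000110001011→0 (0)
 33  000000000001100010110→0 (0)
 34  000000000011000101100→0 (0)
 35  000000000110001011000→0 (0)
 36  000000001100010110000→0 (0)
 37  000000011000101100000→0 (0)
 38  000000110001011000000→0 (0)
 39  000001100010110000000→0 (0)
 40  000011000101100000000→0 (0)
 41  000110001011000000000→0 (0)
 42  001100010110000000000→0 (1)
 43  011000101100000000001→0 (1)
 44  110001011000000000011→1 (1)
 45  100010110000000000111→1 (1)
 46  000101100000000001111→0 (0)
 47  001011000000000011110→0 (1)
 48  010110000000000111101→0 (0)
 49  101100000000001111010→1 (0)
 50  011000000000011110100→0 (1)
 51  110000000000111101001→1 (1)
 52  100000000001111010011→1 (1)
 53  000000000011110100111→0 (0)
 54  000000000111101001110→0 (0)
 55  000000001111010011100→0 (0)
 56  000000011110100111000→0 (0)
 57  000000111101001110000→0 (0)
 58  000001111010011100000→0 (0)
 59  000011110100111000000→0 (0)
 60  000111101001110000000→0 (0)
 61  001111010011100000000→0 (1)
 62  011110100111000000001→0 (1)
 63  111101001110000000011→1 (0)
 64  111010011100000000110→1 (0)
 65  110100111000000001100→1 (1)
 66  101001110000000011001→1 (0)
 67  010011100000000110010→0 (0)
 68  100111000000001100100→1 (1)
 69  001110000000011001001→0 (1)
 70  011100000000110010011→0 (1)
 71  111000000001100100111→1 (0)
 72  110000000011001001110→1 (1)
 73  100000000110010011101→1 (1)
 74  000000001100100111011→0 (0)
 75  000000011001001110110→0 (0)
 76  000000110010011101100→0 (0)
 77  000001100100111011000→0 (0)
 78  000011001001110110000→0 (0)
 79  000110010011101100000→0 (0)
 80  001100100111011000000→0 (1)
 81  011001001110110000001→0 (1)
 82  110010011101100000011→1 (1)
 83  100100111011000000111→1 (1)
 84  001001110110000001111→0 (1)
 85  010011101100000011111→0 (0)
 86  100111011000000111110→1 (1)
 87  001110110000001111101→0 (1)
 88  011101100000011111011→0 (1)
 89  111011000000111110111→1 (0)
 90  110110000001111101110→1 (1)
 91  101100000011111011101→1 (0)
 92  011000000111110111010→0 (1)
 93  110000001111101110101→1 (1)
 94  100000011111011101011→1 (1)
 95  000000111110111010111→0 (0)
 96  000001111101110101110→0 (0)
 97  000011111011101011100→0 (0)
 98  000111110111010111000→0 (0)
 99  001111101110101110000→0 (1)
100  011111011101011100001→0 (1)
101  111110111010111000011→1 (0)
102  111101110101110000110→1 (0)
103  111011101011100001100→1 (0)
104  110111010111000011000→1 (1)
105  101110101110000110001→1 (0)
106  011101011100001100010→0 (1)
107  111010111000011000101→1 (0)
108  110101110000110001010→1 (1)
109  101011100001100010101→1 (0)
110  010111000011000101010→0 (0)
111  101110000110001010100→1 (0)
112  011100001100010101000→0 (1)
113  111000011000101010001→1 (0)
114  110000110001010100010→1 (1)
115  100001100010101000101→1 (1)
116  000011000101010001011→0 (0)

111011011100101010101010110101110000000000001100010110000000000111101001110000000011001001110110000001111101110101110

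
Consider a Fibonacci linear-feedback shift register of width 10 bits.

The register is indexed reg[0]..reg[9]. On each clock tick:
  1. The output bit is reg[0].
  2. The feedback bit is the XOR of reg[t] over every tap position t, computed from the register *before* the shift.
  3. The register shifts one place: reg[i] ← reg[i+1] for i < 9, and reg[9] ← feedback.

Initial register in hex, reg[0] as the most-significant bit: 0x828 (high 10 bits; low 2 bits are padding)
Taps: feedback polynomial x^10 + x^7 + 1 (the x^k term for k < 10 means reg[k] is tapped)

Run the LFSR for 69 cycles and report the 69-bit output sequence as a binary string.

100000101011011001100001101011011101000101011111101000111001101110010

tick  register→output (feedback)
  0  1000001010→1 (1)
  1  0000010101→0 (1)
  2  0000101011→0 (0)
  3  0001010110→0 (1)
  4  0010101101→0 (1)
  5  0101011011→0 (0)
  6  1010110110→1 (0)
  7  0101101100→0 (1)
  8  1011011001→1 (1)
  9  0110110011→0 (0)
 10  1101100110→1 (0)
 11  1011001100→1 (0)
 12  0110011000→0 (0)
 13  1100110000→1 (1)
 14  1001100001→1 (1)
 15  0011000011→0 (0)
 16  0110000110→0 (1)
 17  1100001101→1 (0)
 18  1000011010→1 (1)
 19  0000110101→0 (1)
 20  0001101011→0 (0)
 21  0011010110→0 (1)
 22  0110101101→0 (1)
 23  1101011011→1 (1)
 24  1010110111→1 (0)
 25  0101101110→0 (1)
 26  1011011101→1 (0)
 27  0110111010→0 (0)
 28  1101110100→1 (0)
 29  1011101000→1 (1)
 30  0111010001→0 (0)
 31  1110100010→1 (1)
 32  1101000101→1 (0)
 33  1010001010→1 (1)
 34  0100010101→0 (1)
 35  1000101011→1 (1)
 36  0001010111→0 (1)
 37  0010101111→0 (1)
 38  0101011111→0 (1)
 39  1010111111→1 (0)
 40  0101111110→0 (1)
 41  1011111101→1 (0)
 42  0111111010→0 (0)
 43  1111110100→1 (0)
 44  1111101000→1 (1)
 45  1111010001→1 (1)
 46  1110100011→1 (1)
 47  1101000111→1 (0)
 48  1010001110→1 (0)
 49  0100011100→0 (1)
 50  1000111001→1 (1)
 51  0001110011→0 (0)
 52  0011100110→0 (1)
 53  0111001101→0 (1)
 54  1110011011→1 (1)
 55  1100110111→1 (0)
 56  1001101110→1 (0)
 57  0011011100→0 (1)
 58  0110111001→0 (0)
 59  1101110010→1 (1)
 60  1011100101→1 (0)
 61  0111001010→0 (0)
 62  1110010100→1 (0)
 63  1100101000→1 (1)
 64  1001010001→1 (1)
 65  0010100011→0 (0)
 66  0101000110→0 (1)
 67  1010001101→1 (0)
 68  0100011010→0 (0)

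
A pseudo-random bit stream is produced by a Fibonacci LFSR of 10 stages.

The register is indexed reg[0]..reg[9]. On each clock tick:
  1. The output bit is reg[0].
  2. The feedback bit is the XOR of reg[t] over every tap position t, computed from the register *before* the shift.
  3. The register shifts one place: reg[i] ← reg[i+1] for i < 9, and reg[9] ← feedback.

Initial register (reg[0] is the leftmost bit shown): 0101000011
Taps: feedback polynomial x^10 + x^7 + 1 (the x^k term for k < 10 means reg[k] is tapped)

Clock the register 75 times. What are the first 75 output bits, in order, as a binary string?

010100001100110110000011000000001101101101011101011110000101010010000101100

step | reg (before) | out | fb
   0 | 0101000011 | 0 | 0
   1 | 1010000110 | 1 | 0
   2 | 0100001100 | 0 | 1
   3 | 1000011001 | 1 | 1
   4 | 0000110011 | 0 | 0
   5 | 0001100110 | 0 | 1
   6 | 0011001101 | 0 | 1
   7 | 0110011011 | 0 | 0
   8 | 1100110110 | 1 | 0
   9 | 1001101100 | 1 | 0
  10 | 0011011000 | 0 | 0
  11 | 0110110000 | 0 | 0
  12 | 1101100000 | 1 | 1
  13 | 1011000001 | 1 | 1
  14 | 0110000011 | 0 | 0
  15 | 1100000110 | 1 | 0
  16 | 1000001100 | 1 | 0
  17 | 0000011000 | 0 | 0
  18 | 0000110000 | 0 | 0
  19 | 0001100000 | 0 | 0
  20 | 0011000000 | 0 | 0
  21 | 0110000000 | 0 | 0
  22 | 1100000000 | 1 | 1
  23 | 1000000001 | 1 | 1
  24 | 0000000011 | 0 | 0
  25 | 0000000110 | 0 | 1
  26 | 0000001101 | 0 | 1
  27 | 0000011011 | 0 | 0
  28 | 0000110110 | 0 | 1
  29 | 0001101101 | 0 | 1
  30 | 0011011011 | 0 | 0
  31 | 0110110110 | 0 | 1
  32 | 1101101101 | 1 | 0
  33 | 1011011010 | 1 | 1
  34 | 0110110101 | 0 | 1
  35 | 1101101011 | 1 | 1
  36 | 1011010111 | 1 | 0
  37 | 0110101110 | 0 | 1
  38 | 1101011101 | 1 | 0
  39 | 1010111010 | 1 | 1
  40 | 0101110101 | 0 | 1
  41 | 1011101011 | 1 | 1
  42 | 0111010111 | 0 | 1
  43 | 1110101111 | 1 | 0
  44 | 1101011110 | 1 | 0
  45 | 1010111100 | 1 | 0
  46 | 0101111000 | 0 | 0
  47 | 1011110000 | 1 | 1
  48 | 0111100001 | 0 | 0
  49 | 1111000010 | 1 | 1
  50 | 1110000101 | 1 | 0
  51 | 1100001010 | 1 | 1
  52 | 1000010101 | 1 | 0
  53 | 0000101010 | 0 | 0
  54 | 0001010100 | 0 | 1
  55 | 0010101001 | 0 | 0
  56 | 0101010010 | 0 | 0
  57 | 1010100100 | 1 | 0
  58 | 0101001000 | 0 | 0
  59 | 1010010000 | 1 | 1
  60 | 0100100001 | 0 | 0
  61 | 1001000010 | 1 | 1
  62 | 0010000101 | 0 | 1
  63 | 0100001011 | 0 | 0
  64 | 1000010110 | 1 | 0
  65 | 0000101100 | 0 | 1
  66 | 0001011001 | 0 | 0
  67 | 0010110010 | 0 | 0
  68 | 0101100100 | 0 | 1
  69 | 1011001001 | 1 | 1
  70 | 0110010011 | 0 | 0
  71 | 1100100110 | 1 | 0
  72 | 1001001100 | 1 | 0
  73 | 0010011000 | 0 | 0
  74 | 0100110000 | 0 | 0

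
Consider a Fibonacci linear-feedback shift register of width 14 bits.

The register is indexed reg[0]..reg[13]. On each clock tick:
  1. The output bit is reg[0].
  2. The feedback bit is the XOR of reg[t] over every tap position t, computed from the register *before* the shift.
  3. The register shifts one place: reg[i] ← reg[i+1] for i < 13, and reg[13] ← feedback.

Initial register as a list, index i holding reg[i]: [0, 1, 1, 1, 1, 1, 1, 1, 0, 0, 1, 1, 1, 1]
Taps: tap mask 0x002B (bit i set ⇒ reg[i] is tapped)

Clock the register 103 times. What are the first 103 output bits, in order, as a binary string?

0111111100111110011111011111101101011010111100011001101010110100101100111011100011111000010001110000100

k : reg_k → out_k, fb_k
0: 01111111001111 → 0, fb=1
1: 11111110011111 → 1, fb=0
2: 11111100111110 → 1, fb=0
3: 11111001111100 → 1, fb=1
4: 11110011111001 → 1, fb=1
5: 11100111110011 → 1, fb=1
6: 11001111100111 → 1, fb=1
7: 10011111001111 → 1, fb=1
8: 00111110011111 → 0, fb=0
9: 01111100111110 → 0, fb=1
10: 11111001111101 → 1, fb=1
11: 11110011111011 → 1, fb=1
12: 11100111110111 → 1, fb=1
13: 11001111101111 → 1, fb=1
14: 10011111011111 → 1, fb=1
15: 00111110111111 → 0, fb=0
16: 01111101111110 → 0, fb=1
17: 11111011111101 → 1, fb=1
18: 11110111111011 → 1, fb=0
19: 11101111110110 → 1, fb=1
20: 11011111101101 → 1, fb=0
21: 10111111011010 → 1, fb=1
22: 01111110110101 → 0, fb=1
23: 11111101101011 → 1, fb=0
24: 11111011010110 → 1, fb=1
25: 11110110101101 → 1, fb=0
26: 11101101011010 → 1, fb=1
27: 11011010110101 → 1, fb=1
28: 10110101101011 → 1, fb=1
29: 01101011010111 → 0, fb=1
30: 11010110101111 → 1, fb=0
31: 10101101011110 → 1, fb=0
32: 01011010111100 → 0, fb=0
33: 10110101111000 → 1, fb=1
34: 01101011110001 → 0, fb=1
35: 11010111100011 → 1, fb=0
36: 10101111000110 → 1, fb=0
37: 01011110001100 → 0, fb=1
38: 10111100011001 → 1, fb=1
39: 01111000110011 → 0, fb=0
40: 11110001100110 → 1, fb=1
41: 11100011001101 → 1, fb=0
42: 11000110011010 → 1, fb=1
43: 10001100110101 → 1, fb=0
44: 00011001101010 → 0, fb=1
45: 00110011010101 → 0, fb=1
46: 01100110101011 → 0, fb=0
47: 11001101010110 → 1, fb=1
48: 10011010101101 → 1, fb=0
49: 00110101011010 → 0, fb=0
50: 01101010110100 → 0, fb=1
51: 11010101101001 → 1, fb=0
52: 10101011010010 → 1, fb=1
53: 01010110100101 → 0, fb=1
54: 10101101001011 → 1, fb=0
55: 01011010010110 → 0, fb=0
56: 10110100101100 → 1, fb=1
57: 01101001011001 → 0, fb=1
58: 11010010110011 → 1, fb=1
59: 10100101100111 → 1, fb=0
60: 01001011001110 → 0, fb=1
61: 10010110011101 → 1, fb=1
62: 00101100111011 → 0, fb=1
63: 01011001110111 → 0, fb=0
64: 10110011101110 → 1, fb=0
65: 01100111011100 → 0, fb=0
66: 11001110111000 → 1, fb=1
67: 10011101110001 → 1, fb=1
68: 00111011100011 → 0, fb=1
69: 01110111000111 → 0, fb=1
70: 11101110001111 → 1, fb=1
71: 11011100011111 → 1, fb=0
72: 10111000111110 → 1, fb=0
73: 01110001111100 → 0, fb=0
74: 11100011111000 → 1, fb=0
75: 11000111110000 → 1, fb=1
76: 10001111100001 → 1, fb=0
77: 00011111000010 → 0, fb=0
78: 00111110000100 → 0, fb=0
79: 01111100001000 → 0, fb=1
80: 11111000010001 → 1, fb=1
81: 11110000100011 → 1, fb=1
82: 11100001000111 → 1, fb=0
83: 11000010001110 → 1, fb=0
84: 10000100011100 → 1, fb=0
85: 00001000111000 → 0, fb=0
86: 00010001110000 → 0, fb=1
87: 00100011100001 → 0, fb=0
88: 01000111000010 → 0, fb=0
89: 10001110000100 → 1, fb=0
90: 00011100001000 → 0, fb=0
91: 00111000010000 → 0, fb=1
92: 01110000100001 → 0, fb=0
93: 11100001000010 → 1, fb=0
94: 11000010000100 → 1, fb=0
95: 10000100001000 → 1, fb=0
96: 00001000010000 → 0, fb=0
97: 00010000100000 → 0, fb=1
98: 00100001000001 → 0, fb=0
99: 01000010000010 → 0, fb=1
100: 10000100000101 → 1, fb=0
101: 00001000001010 → 0, fb=0
102: 00010000010100 → 0, fb=1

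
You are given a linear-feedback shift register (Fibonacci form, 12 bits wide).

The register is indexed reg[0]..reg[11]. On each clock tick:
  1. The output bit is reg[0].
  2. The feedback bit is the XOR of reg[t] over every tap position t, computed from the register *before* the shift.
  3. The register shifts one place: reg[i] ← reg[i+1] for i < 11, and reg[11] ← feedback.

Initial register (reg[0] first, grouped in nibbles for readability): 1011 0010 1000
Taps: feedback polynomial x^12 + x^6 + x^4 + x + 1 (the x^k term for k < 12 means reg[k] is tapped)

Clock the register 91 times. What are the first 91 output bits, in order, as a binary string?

k : reg_k → out_k, fb_k
0: 101100101000 → 1, fb=0
1: 011001010000 → 0, fb=1
2: 110010100001 → 1, fb=0
3: 100101000010 → 1, fb=1
4: 001010000101 → 0, fb=1
5: 010100001011 → 0, fb=1
6: 101000010111 → 1, fb=1
7: 010000101111 → 0, fb=0
8: 100001011110 → 1, fb=1
9: 000010111101 → 0, fb=0
10: 000101111010 → 0, fb=1
11: 001011110101 → 0, fb=0
12: 010111101010 → 0, fb=1
13: 101111010101 → 1, fb=0
14: 011110101010 → 0, fb=1
15: 111101010101 → 1, fb=0
16: 111010101010 → 1, fb=0
17: 110101010100 → 1, fb=0
18: 101010101000 → 1, fb=1
19: 010101010001 → 0, fb=1
20: 101010100011 → 1, fb=1
21: 010101000111 → 0, fb=1
22: 101010001111 → 1, fb=0
23: 010100011110 → 0, fb=1
24: 101000111101 → 1, fb=0
25: 010001111010 → 0, fb=0
26: 100011110100 → 1, fb=1
27: 000111101001 → 0, fb=0
28: 001111010010 → 0, fb=1
29: 011110100101 → 0, fb=1
30: 111101001011 → 1, fb=0
31: 111010010110 → 1, fb=1
32: 110100101101 → 1, fb=1
33: 101001011011 → 1, fb=1
34: 010010110111 → 0, fb=1
35: 100101101111 → 1, fb=0
36: 001011011110 → 0, fb=1
37: 010110111101 → 0, fb=1
38: 101101111011 → 1, fb=0
39: 011011110110 → 0, fb=1
40: 110111101101 → 1, fb=0
41: 101111011010 → 1, fb=0
42: 011110110100 → 0, fb=1
43: 111101101001 → 1, fb=1
44: 111011010011 → 1, fb=1
45: 110110100111 → 1, fb=0
46: 101101001110 → 1, fb=1
47: 011010011101 → 0, fb=0
48: 110100111010 → 1, fb=1
49: 101001110101 → 1, fb=0
50: 010011101010 → 0, fb=1
51: 100111010101 → 1, fb=0
52: 001110101010 → 0, fb=0
53: 011101010100 → 0, fb=1
54: 111010101001 → 1, fb=0
55: 110101010010 → 1, fb=0
56: 101010100100 → 1, fb=1
57: 010101001001 → 0, fb=1
58: 101010010011 → 1, fb=0
59: 010100100110 → 0, fb=0
60: 101001001100 → 1, fb=1
61: 010010011001 → 0, fb=0
62: 100100110010 → 1, fb=0
63: 001001100100 → 0, fb=1
64: 010011001001 → 0, fb=0
65: 100110010010 → 1, fb=0
66: 001100100100 → 0, fb=1
67: 011001001001 → 0, fb=1
68: 110010010011 → 1, fb=1
69: 100100100111 → 1, fb=0
70: 001001001110 → 0, fb=0
71: 010010011100 → 0, fb=0
72: 100100111000 → 1, fb=0
73: 001001110000 → 0, fb=1
74: 010011100001 → 0, fb=1
75: 100111000011 → 1, fb=0
76: 001110000110 → 0, fb=1
77: 011100001101 → 0, fb=1
78: 111000011011 → 1, fb=0
79: 110000110110 → 1, fb=1
80: 100001101101 → 1, fb=0
81: 000011011010 → 0, fb=1
82: 000110110101 → 0, fb=0
83: 001101101010 → 0, fb=1
84: 011011010101 → 0, fb=0
85: 110110101010 → 1, fb=0
86: 101101010100 → 1, fb=1
87: 011010101001 → 0, fb=1
88: 110101010011 → 1, fb=0
89: 101010100110 → 1, fb=1
90: 010101001101 → 0, fb=1

1011001010000101111010101010001111010010110111101101001110101010010011001001001110000110110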